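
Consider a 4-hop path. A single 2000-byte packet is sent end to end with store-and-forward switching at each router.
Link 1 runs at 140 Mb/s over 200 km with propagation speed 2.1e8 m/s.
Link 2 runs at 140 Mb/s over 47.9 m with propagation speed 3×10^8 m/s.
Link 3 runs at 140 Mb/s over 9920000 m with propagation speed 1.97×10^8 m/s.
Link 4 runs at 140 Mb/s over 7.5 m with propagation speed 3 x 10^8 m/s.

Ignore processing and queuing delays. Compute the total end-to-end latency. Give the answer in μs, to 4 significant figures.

51770 μs

L = 2000 × 8 = 16000 bits.
Transmission delay per hop = L/R = 16000/140000000 = 114.286 μs; 4 hops → 457.143 μs.
Propagation delays (d/s per hop): 952.381, 0.159667, 50355.3, 0.025 μs; sum = 51307.9 μs.
End-to-end = 51770 μs.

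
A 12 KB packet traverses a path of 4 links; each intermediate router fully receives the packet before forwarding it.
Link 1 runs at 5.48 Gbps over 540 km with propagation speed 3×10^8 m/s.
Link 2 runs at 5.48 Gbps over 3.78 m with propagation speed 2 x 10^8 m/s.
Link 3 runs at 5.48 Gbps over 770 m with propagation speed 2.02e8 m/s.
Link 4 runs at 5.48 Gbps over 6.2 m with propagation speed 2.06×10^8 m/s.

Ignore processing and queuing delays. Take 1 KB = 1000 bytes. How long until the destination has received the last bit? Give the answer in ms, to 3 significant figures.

L = 96000 bits.
Transmission delay per hop = L/R = 96000/5480000000 = 0.0175182 ms; 4 hops → 0.070073 ms.
Propagation delays (d/s per hop): 1.8, 1.89e-05, 0.00381188, 3.00971e-05 ms; sum = 1.80386 ms.
End-to-end = 1.87 ms.

1.87 ms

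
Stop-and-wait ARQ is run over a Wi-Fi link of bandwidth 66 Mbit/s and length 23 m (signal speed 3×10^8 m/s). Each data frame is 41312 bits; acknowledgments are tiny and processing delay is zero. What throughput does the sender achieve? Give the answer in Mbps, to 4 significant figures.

t_tx = L/R = 41312/66000000 = 0.000625939 s.
t_prop = 23/300000000 = 7.66667e-08 s; RTT = 1.53333e-07 s.
Cycle = t_tx + RTT = 0.000626093 s.
Throughput = L / cycle = 41312 / 0.000626093 = 65.98 Mbps.

65.98 Mbps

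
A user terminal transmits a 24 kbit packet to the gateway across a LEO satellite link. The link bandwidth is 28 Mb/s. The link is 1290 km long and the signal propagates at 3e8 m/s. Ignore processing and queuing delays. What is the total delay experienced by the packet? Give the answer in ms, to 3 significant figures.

5.16 ms

L = 24000 bits.
Transmission delay = L/R = 24000 / 28000000 = 0.857143 ms.
Propagation delay = d/s = 1290000 m / 300000000 m/s = 4.3 ms.
Total = 5.16 ms.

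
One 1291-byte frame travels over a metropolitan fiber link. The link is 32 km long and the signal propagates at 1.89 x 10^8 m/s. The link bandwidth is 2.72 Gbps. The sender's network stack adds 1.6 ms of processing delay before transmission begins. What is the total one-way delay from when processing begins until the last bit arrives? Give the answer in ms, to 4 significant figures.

1.773 ms

L = 1291 × 8 = 10328 bits.
Transmission delay = L/R = 10328 / 2720000000 = 0.00379706 ms.
Propagation delay = d/s = 32000 m / 189000000 m/s = 0.169312 ms.
Plus processing delay 1.6 ms = 1.6 ms.
Total = 1.773 ms.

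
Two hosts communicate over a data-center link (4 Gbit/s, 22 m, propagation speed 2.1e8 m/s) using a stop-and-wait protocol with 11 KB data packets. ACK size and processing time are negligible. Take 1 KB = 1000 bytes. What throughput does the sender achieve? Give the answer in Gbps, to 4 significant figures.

3.962 Gbps

t_tx = L/R = 88000/4000000000 = 2.2e-05 s.
t_prop = 22/210000000 = 1.04762e-07 s; RTT = 2.09524e-07 s.
Cycle = t_tx + RTT = 2.22095e-05 s.
Throughput = L / cycle = 88000 / 2.22095e-05 = 3.962 Gbps.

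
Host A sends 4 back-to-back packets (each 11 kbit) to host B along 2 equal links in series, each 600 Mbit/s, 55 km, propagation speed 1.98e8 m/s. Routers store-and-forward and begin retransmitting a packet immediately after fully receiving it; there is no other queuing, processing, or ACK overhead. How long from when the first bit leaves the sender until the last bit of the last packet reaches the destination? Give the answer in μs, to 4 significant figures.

Per-hop transmission t_tx = L/R = 11000/600000000 = 18.3333 μs.
Per-hop propagation t_prop = 55000/198000000 = 277.778 μs.
Pipeline fill: first packet needs 2·t_tx to clear all hops; remaining 3 packets each add one t_tx.
Total = (2+4-1)·t_tx + 2·t_prop = 5·18.3333 + 2·277.778 = 647.2 μs.

647.2 μs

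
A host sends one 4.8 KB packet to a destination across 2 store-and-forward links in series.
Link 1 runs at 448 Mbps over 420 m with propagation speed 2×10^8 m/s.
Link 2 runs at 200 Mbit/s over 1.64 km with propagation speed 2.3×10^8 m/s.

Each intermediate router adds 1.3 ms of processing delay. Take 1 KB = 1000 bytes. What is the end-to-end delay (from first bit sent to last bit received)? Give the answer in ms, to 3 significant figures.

1.59 ms

L = 38400 bits.
Transmission delays (L/R per hop): 0.0857143, 0.192 ms; sum = 0.277714 ms.
Propagation delays (d/s per hop): 0.0021, 0.00713043 ms; sum = 0.00923043 ms.
Processing at 1 router(s): 1 × 1.3 ms = 1.3 ms.
End-to-end = 1.59 ms.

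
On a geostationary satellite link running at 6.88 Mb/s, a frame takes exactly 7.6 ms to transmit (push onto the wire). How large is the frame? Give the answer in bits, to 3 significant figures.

52300 bits

L = R × t_tx = 6880000 b/s × 0.0076 s = 52288 bits.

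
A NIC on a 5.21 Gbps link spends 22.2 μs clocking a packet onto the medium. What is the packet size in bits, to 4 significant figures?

115700 bits

L = R × t_tx = 5210000000 b/s × 2.22e-05 s = 115662 bits.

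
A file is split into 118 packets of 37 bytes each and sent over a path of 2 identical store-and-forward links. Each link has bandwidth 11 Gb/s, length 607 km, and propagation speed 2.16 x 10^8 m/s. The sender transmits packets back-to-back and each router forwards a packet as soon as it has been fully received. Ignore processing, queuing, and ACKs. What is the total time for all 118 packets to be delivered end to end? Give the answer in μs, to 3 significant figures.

5620 μs

Per-hop transmission t_tx = L/R = 296/11000000000 = 0.0269091 μs.
Per-hop propagation t_prop = 607000/216000000 = 2810.19 μs.
Pipeline fill: first packet needs 2·t_tx to clear all hops; remaining 117 packets each add one t_tx.
Total = (2+118-1)·t_tx + 2·t_prop = 119·0.0269091 + 2·2810.19 = 5620 μs.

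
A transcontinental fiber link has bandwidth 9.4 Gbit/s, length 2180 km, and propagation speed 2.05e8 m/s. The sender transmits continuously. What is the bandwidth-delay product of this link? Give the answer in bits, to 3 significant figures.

100000000 bits

Propagation delay = 2180000 / 2.05e+08 = 0.0106341 s.
BDP = R × t_prop = 9400000000 × 0.0106341 = 99961000 bits.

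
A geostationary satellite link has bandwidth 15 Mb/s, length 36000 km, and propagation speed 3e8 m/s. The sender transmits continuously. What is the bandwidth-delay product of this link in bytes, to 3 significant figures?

Propagation delay = 36000000 / 300000000 = 0.12 s.
BDP = R × t_prop = 15000000 × 0.12 = 1800000 bits.
In bytes: 1800000/8 = 225000 bytes.

225000 bytes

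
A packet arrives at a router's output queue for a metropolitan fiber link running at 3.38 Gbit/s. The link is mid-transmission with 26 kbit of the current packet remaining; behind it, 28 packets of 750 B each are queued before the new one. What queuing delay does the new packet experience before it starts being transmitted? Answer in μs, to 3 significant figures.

57.4 μs

Each queued packet: L/R = 6000/3380000000 = 1.77515 μs.
28 queued → 49.7041 μs.
Plus remaining 26000 bits of current packet: 7.69231 μs.
Queuing delay = 57.4 μs.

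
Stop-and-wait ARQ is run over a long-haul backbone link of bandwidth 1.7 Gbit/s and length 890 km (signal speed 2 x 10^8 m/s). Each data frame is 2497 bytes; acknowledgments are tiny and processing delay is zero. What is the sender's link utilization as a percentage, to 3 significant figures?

0.132 %

t_tx = L/R = 19976/1700000000 = 1.17506e-05 s.
t_prop = 890000/200000000 = 0.00445 s; RTT = 0.0089 s.
Cycle = t_tx + RTT = 0.00891175 s.
Utilization = t_tx / cycle = 1.17506e-05/0.00891175 = 0.132 %.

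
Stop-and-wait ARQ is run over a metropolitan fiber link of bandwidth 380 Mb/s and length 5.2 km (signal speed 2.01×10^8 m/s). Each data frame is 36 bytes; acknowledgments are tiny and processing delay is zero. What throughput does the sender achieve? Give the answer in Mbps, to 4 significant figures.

t_tx = L/R = 288/380000000 = 7.57895e-07 s.
t_prop = 5200/2.01e+08 = 2.58706e-05 s; RTT = 5.17413e-05 s.
Cycle = t_tx + RTT = 5.24992e-05 s.
Throughput = L / cycle = 288 / 5.24992e-05 = 5.486 Mbps.

5.486 Mbps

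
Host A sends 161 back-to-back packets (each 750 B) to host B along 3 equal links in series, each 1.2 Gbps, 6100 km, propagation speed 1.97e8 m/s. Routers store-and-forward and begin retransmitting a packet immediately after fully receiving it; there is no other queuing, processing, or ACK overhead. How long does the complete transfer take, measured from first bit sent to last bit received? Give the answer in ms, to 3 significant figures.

Per-hop transmission t_tx = L/R = 6000/1200000000 = 0.005 ms.
Per-hop propagation t_prop = 6100000/197000000 = 30.9645 ms.
Pipeline fill: first packet needs 3·t_tx to clear all hops; remaining 160 packets each add one t_tx.
Total = (3+161-1)·t_tx + 3·t_prop = 163·0.005 + 3·30.9645 = 93.7 ms.

93.7 ms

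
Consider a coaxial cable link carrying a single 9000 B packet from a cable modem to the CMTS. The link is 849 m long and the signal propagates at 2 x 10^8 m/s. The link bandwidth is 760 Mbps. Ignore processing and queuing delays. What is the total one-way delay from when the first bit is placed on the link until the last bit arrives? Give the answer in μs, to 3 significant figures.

99.0 μs

L = 9000 × 8 = 72000 bits.
Transmission delay = L/R = 72000 / 760000000 = 94.7368 μs.
Propagation delay = d/s = 849 m / 200000000 m/s = 4.245 μs.
Total = 99.0 μs.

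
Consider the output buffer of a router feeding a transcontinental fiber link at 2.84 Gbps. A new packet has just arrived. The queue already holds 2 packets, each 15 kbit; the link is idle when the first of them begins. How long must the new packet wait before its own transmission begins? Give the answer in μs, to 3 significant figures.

10.6 μs

Each queued packet: L/R = 15000/2840000000 = 5.28169 μs.
2 queued → 10.5634 μs.
Queuing delay = 10.6 μs.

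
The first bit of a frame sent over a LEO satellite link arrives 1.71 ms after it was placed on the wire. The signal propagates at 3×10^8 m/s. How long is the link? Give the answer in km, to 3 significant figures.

513 km

d = s × t_prop = 300000000 × 0.00171 = 513 km.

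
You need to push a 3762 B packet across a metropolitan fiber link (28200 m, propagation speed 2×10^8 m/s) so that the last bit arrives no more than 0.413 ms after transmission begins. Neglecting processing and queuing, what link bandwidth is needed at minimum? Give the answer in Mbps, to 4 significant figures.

L = 30096 bits.
Propagation delay = 28200 / 200000000 = 0.141 ms.
Transmission budget = 0.413 − 0.141 = 0.272 ms.
R ≥ L / t_tx = 30096 bits / 0.000272 s = 110.6 Mbps.

110.6 Mbps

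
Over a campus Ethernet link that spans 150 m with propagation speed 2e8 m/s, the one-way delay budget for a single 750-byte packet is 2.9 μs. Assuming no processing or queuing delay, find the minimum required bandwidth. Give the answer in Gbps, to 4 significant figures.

2.791 Gbps

L = 6000 bits.
Propagation delay = 150 / 200000000 = 0.75 μs.
Transmission budget = 2.9 − 0.75 = 2.15 μs.
R ≥ L / t_tx = 6000 bits / 2.15e-06 s = 2.791 Gbps.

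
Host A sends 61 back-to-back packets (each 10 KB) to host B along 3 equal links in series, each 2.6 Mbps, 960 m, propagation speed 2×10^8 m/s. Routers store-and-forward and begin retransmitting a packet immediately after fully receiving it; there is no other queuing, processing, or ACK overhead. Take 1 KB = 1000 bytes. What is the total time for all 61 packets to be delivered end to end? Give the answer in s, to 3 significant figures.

Per-hop transmission t_tx = L/R = 80000/2600000 = 0.0307692 s.
Per-hop propagation t_prop = 960/200000000 = 4.8e-06 s.
Pipeline fill: first packet needs 3·t_tx to clear all hops; remaining 60 packets each add one t_tx.
Total = (3+61-1)·t_tx + 3·t_prop = 63·0.0307692 + 3·4.8e-06 = 1.94 s.

1.94 s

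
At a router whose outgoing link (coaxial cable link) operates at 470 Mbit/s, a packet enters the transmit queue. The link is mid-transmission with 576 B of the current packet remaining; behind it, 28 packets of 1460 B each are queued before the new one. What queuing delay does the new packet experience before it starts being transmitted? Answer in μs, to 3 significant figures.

Each queued packet: L/R = 11680/470000000 = 24.8511 μs.
28 queued → 695.83 μs.
Plus remaining 4608 bits of current packet: 9.80426 μs.
Queuing delay = 706 μs.

706 μs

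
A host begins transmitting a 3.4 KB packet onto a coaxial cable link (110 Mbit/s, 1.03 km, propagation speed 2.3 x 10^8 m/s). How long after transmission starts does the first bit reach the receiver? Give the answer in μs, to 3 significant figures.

4.48 μs

First bit experiences only propagation delay: d/s = 1030/2.3e+08 = 4.48 μs.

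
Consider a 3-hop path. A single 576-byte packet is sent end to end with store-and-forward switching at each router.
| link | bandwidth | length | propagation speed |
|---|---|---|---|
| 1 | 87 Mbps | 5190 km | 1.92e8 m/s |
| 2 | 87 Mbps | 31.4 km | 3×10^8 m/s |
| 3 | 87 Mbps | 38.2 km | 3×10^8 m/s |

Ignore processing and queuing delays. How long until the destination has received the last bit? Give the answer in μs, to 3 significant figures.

27400 μs

L = 576 × 8 = 4608 bits.
Transmission delay per hop = L/R = 4608/87000000 = 52.9655 μs; 3 hops → 158.897 μs.
Propagation delays (d/s per hop): 27031.3, 104.667, 127.333 μs; sum = 27263.3 μs.
End-to-end = 27400 μs.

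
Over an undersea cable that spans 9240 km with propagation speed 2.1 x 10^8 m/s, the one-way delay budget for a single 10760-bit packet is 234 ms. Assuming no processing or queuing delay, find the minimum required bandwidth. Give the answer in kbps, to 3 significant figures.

56.6 kbps

Propagation delay = 9240000 / 210000000 = 44 ms.
Transmission budget = 234 − 44 = 190 ms.
R ≥ L / t_tx = 10760 bits / 0.19 s = 56.6 kbps.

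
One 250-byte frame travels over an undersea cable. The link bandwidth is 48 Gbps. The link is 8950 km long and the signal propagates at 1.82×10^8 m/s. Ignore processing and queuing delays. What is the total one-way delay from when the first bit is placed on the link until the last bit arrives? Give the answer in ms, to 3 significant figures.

49.2 ms

L = 250 × 8 = 2000 bits.
Transmission delay = L/R = 2000 / 48000000000 = 4.16667e-05 ms.
Propagation delay = d/s = 8950000 m / 182000000 m/s = 49.1758 ms.
Total = 49.2 ms.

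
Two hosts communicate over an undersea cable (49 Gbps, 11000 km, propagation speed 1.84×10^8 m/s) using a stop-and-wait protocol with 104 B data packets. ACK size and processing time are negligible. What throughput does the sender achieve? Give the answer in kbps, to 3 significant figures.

t_tx = L/R = 832/49000000000 = 1.69796e-08 s.
t_prop = 11000000/184000000 = 0.0597826 s; RTT = 0.119565 s.
Cycle = t_tx + RTT = 0.119565 s.
Throughput = L / cycle = 832 / 0.119565 = 6.96 kbps.

6.96 kbps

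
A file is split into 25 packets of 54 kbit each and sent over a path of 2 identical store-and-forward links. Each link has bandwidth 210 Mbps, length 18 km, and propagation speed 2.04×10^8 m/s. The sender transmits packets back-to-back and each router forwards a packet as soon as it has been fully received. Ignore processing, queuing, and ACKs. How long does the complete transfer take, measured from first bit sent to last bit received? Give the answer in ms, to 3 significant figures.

Per-hop transmission t_tx = L/R = 54000/210000000 = 0.257143 ms.
Per-hop propagation t_prop = 18000/204000000 = 0.0882353 ms.
Pipeline fill: first packet needs 2·t_tx to clear all hops; remaining 24 packets each add one t_tx.
Total = (2+25-1)·t_tx + 2·t_prop = 26·0.257143 + 2·0.0882353 = 6.86 ms.

6.86 ms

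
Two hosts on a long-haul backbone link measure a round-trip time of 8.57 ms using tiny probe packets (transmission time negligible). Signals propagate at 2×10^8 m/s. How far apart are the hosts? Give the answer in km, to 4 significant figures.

One-way propagation = RTT/2 = 4.285 ms.
d = s × t = 200000000 × 0.004285 = 857.0 km.

857.0 km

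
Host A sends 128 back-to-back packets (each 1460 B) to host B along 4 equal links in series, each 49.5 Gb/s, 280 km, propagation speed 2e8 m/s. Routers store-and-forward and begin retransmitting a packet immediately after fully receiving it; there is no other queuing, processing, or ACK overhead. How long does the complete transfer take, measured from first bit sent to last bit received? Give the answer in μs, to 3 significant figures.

5630 μs

Per-hop transmission t_tx = L/R = 11680/49500000000 = 0.23596 μs.
Per-hop propagation t_prop = 280000/200000000 = 1400 μs.
Pipeline fill: first packet needs 4·t_tx to clear all hops; remaining 127 packets each add one t_tx.
Total = (4+128-1)·t_tx + 4·t_prop = 131·0.23596 + 4·1400 = 5630 μs.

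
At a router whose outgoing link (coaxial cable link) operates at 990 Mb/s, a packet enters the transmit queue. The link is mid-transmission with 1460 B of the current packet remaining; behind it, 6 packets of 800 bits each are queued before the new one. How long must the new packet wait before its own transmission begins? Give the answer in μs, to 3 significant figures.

Each queued packet: L/R = 800/990000000 = 0.808081 μs.
6 queued → 4.84848 μs.
Plus remaining 11680 bits of current packet: 11.798 μs.
Queuing delay = 16.6 μs.

16.6 μs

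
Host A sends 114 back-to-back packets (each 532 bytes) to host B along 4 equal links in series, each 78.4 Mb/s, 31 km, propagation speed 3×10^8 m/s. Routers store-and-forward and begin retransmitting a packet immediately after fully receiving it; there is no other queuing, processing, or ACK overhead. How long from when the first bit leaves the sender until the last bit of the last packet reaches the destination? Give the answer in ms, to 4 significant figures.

Per-hop transmission t_tx = L/R = 4256/78400000 = 0.0542857 ms.
Per-hop propagation t_prop = 31000/300000000 = 0.103333 ms.
Pipeline fill: first packet needs 4·t_tx to clear all hops; remaining 113 packets each add one t_tx.
Total = (4+114-1)·t_tx + 4·t_prop = 117·0.0542857 + 4·0.103333 = 6.765 ms.

6.765 ms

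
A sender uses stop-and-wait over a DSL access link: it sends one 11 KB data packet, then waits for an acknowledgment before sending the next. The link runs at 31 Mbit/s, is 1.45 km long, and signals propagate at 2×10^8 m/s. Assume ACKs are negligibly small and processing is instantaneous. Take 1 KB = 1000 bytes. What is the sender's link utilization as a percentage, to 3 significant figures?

t_tx = L/R = 88000/31000000 = 0.00283871 s.
t_prop = 1450/200000000 = 7.25e-06 s; RTT = 1.45e-05 s.
Cycle = t_tx + RTT = 0.00285321 s.
Utilization = t_tx / cycle = 0.00283871/0.00285321 = 99.5 %.

99.5 %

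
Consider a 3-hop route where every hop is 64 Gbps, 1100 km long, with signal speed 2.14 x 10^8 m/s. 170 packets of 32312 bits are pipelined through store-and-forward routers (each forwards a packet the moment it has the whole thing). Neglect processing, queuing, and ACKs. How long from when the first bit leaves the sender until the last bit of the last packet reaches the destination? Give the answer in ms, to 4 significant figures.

15.51 ms

Per-hop transmission t_tx = L/R = 32312/64000000000 = 0.000504875 ms.
Per-hop propagation t_prop = 1100000/214000000 = 5.14019 ms.
Pipeline fill: first packet needs 3·t_tx to clear all hops; remaining 169 packets each add one t_tx.
Total = (3+170-1)·t_tx + 3·t_prop = 172·0.000504875 + 3·5.14019 = 15.51 ms.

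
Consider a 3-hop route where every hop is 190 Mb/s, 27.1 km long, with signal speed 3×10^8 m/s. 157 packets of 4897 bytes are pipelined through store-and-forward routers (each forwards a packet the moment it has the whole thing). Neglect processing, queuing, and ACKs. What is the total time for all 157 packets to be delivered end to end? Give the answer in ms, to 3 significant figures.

Per-hop transmission t_tx = L/R = 39176/190000000 = 0.206189 ms.
Per-hop propagation t_prop = 27100/300000000 = 0.0903333 ms.
Pipeline fill: first packet needs 3·t_tx to clear all hops; remaining 156 packets each add one t_tx.
Total = (3+157-1)·t_tx + 3·t_prop = 159·0.206189 + 3·0.0903333 = 33.1 ms.

33.1 ms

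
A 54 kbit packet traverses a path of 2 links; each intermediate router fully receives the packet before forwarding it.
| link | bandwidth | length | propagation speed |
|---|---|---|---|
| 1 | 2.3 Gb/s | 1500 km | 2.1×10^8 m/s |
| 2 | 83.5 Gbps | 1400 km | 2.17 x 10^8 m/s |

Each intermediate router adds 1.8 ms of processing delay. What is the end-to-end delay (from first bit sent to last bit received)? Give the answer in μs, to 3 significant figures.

15400 μs

L = 54000 bits.
Transmission delays (L/R per hop): 23.4783, 0.646707 μs; sum = 24.125 μs.
Propagation delays (d/s per hop): 7142.86, 6451.61 μs; sum = 13594.5 μs.
Processing at 1 router(s): 1 × 1.8 ms = 1800 μs.
End-to-end = 15400 μs.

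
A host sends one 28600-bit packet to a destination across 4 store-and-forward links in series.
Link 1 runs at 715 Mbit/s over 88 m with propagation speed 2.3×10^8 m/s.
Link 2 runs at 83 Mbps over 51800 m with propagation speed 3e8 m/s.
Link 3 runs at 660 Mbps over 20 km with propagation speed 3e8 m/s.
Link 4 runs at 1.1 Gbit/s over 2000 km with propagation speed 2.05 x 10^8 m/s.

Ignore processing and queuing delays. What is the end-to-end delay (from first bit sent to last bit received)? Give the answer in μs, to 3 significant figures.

Transmission delays (L/R per hop): 40, 344.578, 43.3333, 26 μs; sum = 453.912 μs.
Propagation delays (d/s per hop): 0.382609, 172.667, 66.6667, 9756.1 μs; sum = 9995.81 μs.
End-to-end = 10400 μs.

10400 μs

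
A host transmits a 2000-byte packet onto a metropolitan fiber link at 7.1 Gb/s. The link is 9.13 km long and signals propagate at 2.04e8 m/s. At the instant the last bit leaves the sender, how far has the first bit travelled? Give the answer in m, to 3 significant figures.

t_tx = L/R = 16000/7100000000 = 2.25352e-06 s.
Distance = s × t_tx = 204000000 × 2.25352e-06 = 460 m.

460 m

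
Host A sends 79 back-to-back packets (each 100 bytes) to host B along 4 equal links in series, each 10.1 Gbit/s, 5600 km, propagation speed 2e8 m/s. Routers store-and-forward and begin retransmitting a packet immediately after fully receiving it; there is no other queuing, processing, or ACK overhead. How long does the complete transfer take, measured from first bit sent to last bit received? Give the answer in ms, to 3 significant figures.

Per-hop transmission t_tx = L/R = 800/10100000000 = 7.92079e-05 ms.
Per-hop propagation t_prop = 5600000/200000000 = 28 ms.
Pipeline fill: first packet needs 4·t_tx to clear all hops; remaining 78 packets each add one t_tx.
Total = (4+79-1)·t_tx + 4·t_prop = 82·7.92079e-05 + 4·28 = 112 ms.

112 ms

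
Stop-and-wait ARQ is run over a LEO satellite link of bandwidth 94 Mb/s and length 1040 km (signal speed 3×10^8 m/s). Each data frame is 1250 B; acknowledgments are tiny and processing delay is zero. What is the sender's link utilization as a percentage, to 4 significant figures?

t_tx = L/R = 10000/94000000 = 0.000106383 s.
t_prop = 1040000/300000000 = 0.00346667 s; RTT = 0.00693333 s.
Cycle = t_tx + RTT = 0.00703972 s.
Utilization = t_tx / cycle = 0.000106383/0.00703972 = 1.511 %.

1.511 %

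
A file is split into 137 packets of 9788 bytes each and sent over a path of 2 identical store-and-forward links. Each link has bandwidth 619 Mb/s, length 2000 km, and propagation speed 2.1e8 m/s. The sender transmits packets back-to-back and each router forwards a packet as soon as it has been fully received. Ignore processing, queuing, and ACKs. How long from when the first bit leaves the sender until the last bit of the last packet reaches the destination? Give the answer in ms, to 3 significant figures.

36.5 ms

Per-hop transmission t_tx = L/R = 78304/619000000 = 0.126501 ms.
Per-hop propagation t_prop = 2000000/210000000 = 9.52381 ms.
Pipeline fill: first packet needs 2·t_tx to clear all hops; remaining 136 packets each add one t_tx.
Total = (2+137-1)·t_tx + 2·t_prop = 138·0.126501 + 2·9.52381 = 36.5 ms.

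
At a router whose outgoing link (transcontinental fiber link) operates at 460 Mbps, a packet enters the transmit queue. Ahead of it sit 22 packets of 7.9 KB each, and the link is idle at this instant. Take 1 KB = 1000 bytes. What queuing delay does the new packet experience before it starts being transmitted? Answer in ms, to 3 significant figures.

Each queued packet: L/R = 63200/460000000 = 0.137391 ms.
22 queued → 3.02261 ms.
Queuing delay = 3.02 ms.

3.02 ms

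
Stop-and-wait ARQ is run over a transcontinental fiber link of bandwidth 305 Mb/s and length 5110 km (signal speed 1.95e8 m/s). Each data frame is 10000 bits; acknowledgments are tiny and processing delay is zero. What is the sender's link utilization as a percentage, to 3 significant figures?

t_tx = L/R = 10000/305000000 = 3.27869e-05 s.
t_prop = 5110000/195000000 = 0.0262051 s; RTT = 0.0524103 s.
Cycle = t_tx + RTT = 0.052443 s.
Utilization = t_tx / cycle = 3.27869e-05/0.052443 = 0.0625 %.

0.0625 %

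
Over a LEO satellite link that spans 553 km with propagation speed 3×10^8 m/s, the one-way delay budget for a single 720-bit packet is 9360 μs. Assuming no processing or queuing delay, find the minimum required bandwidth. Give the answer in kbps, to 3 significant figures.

95.8 kbps

Propagation delay = 553000 / 300000000 = 1843.33 μs.
Transmission budget = 9360 − 1843.33 = 7516.67 μs.
R ≥ L / t_tx = 720 bits / 0.00751667 s = 95.8 kbps.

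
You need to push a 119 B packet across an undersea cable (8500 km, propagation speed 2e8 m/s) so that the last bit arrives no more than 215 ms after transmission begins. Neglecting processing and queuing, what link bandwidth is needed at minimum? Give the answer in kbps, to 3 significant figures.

5.52 kbps

L = 952 bits.
Propagation delay = 8500000 / 200000000 = 42.5 ms.
Transmission budget = 215 − 42.5 = 172.5 ms.
R ≥ L / t_tx = 952 bits / 0.1725 s = 5.52 kbps.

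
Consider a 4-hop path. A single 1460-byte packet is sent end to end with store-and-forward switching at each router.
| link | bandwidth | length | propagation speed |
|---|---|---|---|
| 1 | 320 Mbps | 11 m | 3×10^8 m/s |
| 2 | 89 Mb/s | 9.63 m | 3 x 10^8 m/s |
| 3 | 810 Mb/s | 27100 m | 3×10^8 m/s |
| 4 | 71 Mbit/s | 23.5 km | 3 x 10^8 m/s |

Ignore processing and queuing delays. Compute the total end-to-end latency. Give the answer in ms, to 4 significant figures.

L = 1460 × 8 = 11680 bits.
Transmission delays (L/R per hop): 0.0365, 0.131236, 0.0144198, 0.164507 ms; sum = 0.346663 ms.
Propagation delays (d/s per hop): 3.66667e-05, 3.21e-05, 0.0903333, 0.0783333 ms; sum = 0.168735 ms.
End-to-end = 0.5154 ms.

0.5154 ms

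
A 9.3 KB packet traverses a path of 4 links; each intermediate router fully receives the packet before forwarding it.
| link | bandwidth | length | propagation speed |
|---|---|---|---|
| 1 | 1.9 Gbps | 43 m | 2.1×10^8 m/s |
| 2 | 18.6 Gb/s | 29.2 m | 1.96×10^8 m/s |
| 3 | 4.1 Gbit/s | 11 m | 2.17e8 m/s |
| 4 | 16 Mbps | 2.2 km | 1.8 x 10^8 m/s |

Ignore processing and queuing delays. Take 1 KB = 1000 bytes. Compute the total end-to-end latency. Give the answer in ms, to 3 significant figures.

L = 74400 bits.
Transmission delays (L/R per hop): 0.0391579, 0.004, 0.0181463, 4.65 ms; sum = 4.7113 ms.
Propagation delays (d/s per hop): 0.000204762, 0.00014898, 5.06912e-05, 0.0122222 ms; sum = 0.0126267 ms.
End-to-end = 4.72 ms.

4.72 ms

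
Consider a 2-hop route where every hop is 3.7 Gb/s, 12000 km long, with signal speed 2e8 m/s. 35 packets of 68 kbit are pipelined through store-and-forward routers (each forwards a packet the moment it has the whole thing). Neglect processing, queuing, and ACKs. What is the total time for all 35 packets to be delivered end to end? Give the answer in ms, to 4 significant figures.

120.7 ms

Per-hop transmission t_tx = L/R = 68000/3700000000 = 0.0183784 ms.
Per-hop propagation t_prop = 12000000/200000000 = 60 ms.
Pipeline fill: first packet needs 2·t_tx to clear all hops; remaining 34 packets each add one t_tx.
Total = (2+35-1)·t_tx + 2·t_prop = 36·0.0183784 + 2·60 = 120.7 ms.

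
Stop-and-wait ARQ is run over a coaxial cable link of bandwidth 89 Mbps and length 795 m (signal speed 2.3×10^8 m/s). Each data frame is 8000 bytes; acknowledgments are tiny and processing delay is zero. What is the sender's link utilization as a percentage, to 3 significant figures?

t_tx = L/R = 64000/89000000 = 0.000719101 s.
t_prop = 795/2.3e+08 = 3.45652e-06 s; RTT = 6.91304e-06 s.
Cycle = t_tx + RTT = 0.000726014 s.
Utilization = t_tx / cycle = 0.000719101/0.000726014 = 99.0 %.

99.0 %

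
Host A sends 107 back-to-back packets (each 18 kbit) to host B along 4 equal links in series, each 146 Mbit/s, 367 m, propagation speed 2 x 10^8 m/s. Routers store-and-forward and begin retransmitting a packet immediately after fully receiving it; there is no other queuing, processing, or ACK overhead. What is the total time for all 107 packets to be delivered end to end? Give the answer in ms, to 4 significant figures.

13.57 ms

Per-hop transmission t_tx = L/R = 18000/146000000 = 0.123288 ms.
Per-hop propagation t_prop = 367/200000000 = 0.001835 ms.
Pipeline fill: first packet needs 4·t_tx to clear all hops; remaining 106 packets each add one t_tx.
Total = (4+107-1)·t_tx + 4·t_prop = 110·0.123288 + 4·0.001835 = 13.57 ms.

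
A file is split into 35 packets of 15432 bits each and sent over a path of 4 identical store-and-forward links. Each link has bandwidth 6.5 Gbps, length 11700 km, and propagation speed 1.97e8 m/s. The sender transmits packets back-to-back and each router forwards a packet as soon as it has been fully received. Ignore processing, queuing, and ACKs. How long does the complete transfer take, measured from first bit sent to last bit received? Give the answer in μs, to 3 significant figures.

Per-hop transmission t_tx = L/R = 15432/6500000000 = 2.37415 μs.
Per-hop propagation t_prop = 11700000/197000000 = 59390.9 μs.
Pipeline fill: first packet needs 4·t_tx to clear all hops; remaining 34 packets each add one t_tx.
Total = (4+35-1)·t_tx + 4·t_prop = 38·2.37415 + 4·59390.9 = 238000 μs.

238000 μs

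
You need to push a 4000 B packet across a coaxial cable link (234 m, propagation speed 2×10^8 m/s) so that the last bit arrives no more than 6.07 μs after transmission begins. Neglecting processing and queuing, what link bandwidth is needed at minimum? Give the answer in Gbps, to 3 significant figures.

6.53 Gbps

L = 32000 bits.
Propagation delay = 234 / 200000000 = 1.17 μs.
Transmission budget = 6.07 − 1.17 = 4.9 μs.
R ≥ L / t_tx = 32000 bits / 4.9e-06 s = 6.53 Gbps.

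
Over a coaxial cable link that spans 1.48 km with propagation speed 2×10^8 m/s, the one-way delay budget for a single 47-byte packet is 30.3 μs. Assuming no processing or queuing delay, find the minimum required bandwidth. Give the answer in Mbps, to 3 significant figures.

16.4 Mbps

L = 376 bits.
Propagation delay = 1480 / 200000000 = 7.4 μs.
Transmission budget = 30.3 − 7.4 = 22.9 μs.
R ≥ L / t_tx = 376 bits / 2.29e-05 s = 16.4 Mbps.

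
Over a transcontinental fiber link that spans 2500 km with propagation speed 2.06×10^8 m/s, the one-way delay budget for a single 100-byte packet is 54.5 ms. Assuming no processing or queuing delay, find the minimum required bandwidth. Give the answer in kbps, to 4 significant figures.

L = 800 bits.
Propagation delay = 2500000 / 206000000 = 12.1359 ms.
Transmission budget = 54.5 − 12.1359 = 42.3641 ms.
R ≥ L / t_tx = 800 bits / 0.0423641 s = 18.88 kbps.

18.88 kbps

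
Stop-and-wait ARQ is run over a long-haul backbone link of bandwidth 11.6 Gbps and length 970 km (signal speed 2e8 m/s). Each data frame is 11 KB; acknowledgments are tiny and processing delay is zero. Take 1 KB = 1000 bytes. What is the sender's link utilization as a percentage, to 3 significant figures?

0.0781 %

t_tx = L/R = 88000/11600000000 = 7.58621e-06 s.
t_prop = 970000/200000000 = 0.00485 s; RTT = 0.0097 s.
Cycle = t_tx + RTT = 0.00970759 s.
Utilization = t_tx / cycle = 7.58621e-06/0.00970759 = 0.0781 %.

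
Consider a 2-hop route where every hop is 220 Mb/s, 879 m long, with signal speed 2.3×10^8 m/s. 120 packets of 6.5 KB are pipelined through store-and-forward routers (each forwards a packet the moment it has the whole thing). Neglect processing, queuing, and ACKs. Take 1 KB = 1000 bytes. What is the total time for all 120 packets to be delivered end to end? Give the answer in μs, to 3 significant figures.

28600 μs

Per-hop transmission t_tx = L/R = 52000/220000000 = 236.364 μs.
Per-hop propagation t_prop = 879/2.3e+08 = 3.82174 μs.
Pipeline fill: first packet needs 2·t_tx to clear all hops; remaining 119 packets each add one t_tx.
Total = (2+120-1)·t_tx + 2·t_prop = 121·236.364 + 2·3.82174 = 28600 μs.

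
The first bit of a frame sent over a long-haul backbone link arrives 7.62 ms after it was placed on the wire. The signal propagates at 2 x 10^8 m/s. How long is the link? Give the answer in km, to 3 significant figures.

d = s × t_prop = 200000000 × 0.00762 = 1520 km.

1520 km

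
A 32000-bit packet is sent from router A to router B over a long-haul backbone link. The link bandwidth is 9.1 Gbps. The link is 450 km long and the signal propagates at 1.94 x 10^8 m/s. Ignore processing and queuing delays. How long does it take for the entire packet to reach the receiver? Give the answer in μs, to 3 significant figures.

2320 μs

Transmission delay = L/R = 32000 / 9100000000 = 3.51648 μs.
Propagation delay = d/s = 450000 m / 194000000 m/s = 2319.59 μs.
Total = 2320 μs.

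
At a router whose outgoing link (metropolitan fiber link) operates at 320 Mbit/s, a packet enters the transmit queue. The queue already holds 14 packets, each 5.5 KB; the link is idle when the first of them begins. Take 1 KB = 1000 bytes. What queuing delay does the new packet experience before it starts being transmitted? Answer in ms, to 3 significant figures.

1.93 ms

Each queued packet: L/R = 44000/320000000 = 0.1375 ms.
14 queued → 1.925 ms.
Queuing delay = 1.93 ms.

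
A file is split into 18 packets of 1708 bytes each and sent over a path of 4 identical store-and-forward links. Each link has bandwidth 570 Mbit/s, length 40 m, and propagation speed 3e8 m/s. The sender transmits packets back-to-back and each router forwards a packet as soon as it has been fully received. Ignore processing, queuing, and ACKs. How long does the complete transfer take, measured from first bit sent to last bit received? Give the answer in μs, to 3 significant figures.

Per-hop transmission t_tx = L/R = 13664/570000000 = 23.9719 μs.
Per-hop propagation t_prop = 40/300000000 = 0.133333 μs.
Pipeline fill: first packet needs 4·t_tx to clear all hops; remaining 17 packets each add one t_tx.
Total = (4+18-1)·t_tx + 4·t_prop = 21·23.9719 + 4·0.133333 = 504 μs.

504 μs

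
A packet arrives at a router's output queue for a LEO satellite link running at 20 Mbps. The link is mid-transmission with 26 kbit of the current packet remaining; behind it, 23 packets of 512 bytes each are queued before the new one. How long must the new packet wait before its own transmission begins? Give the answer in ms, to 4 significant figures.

6.010 ms

Each queued packet: L/R = 4096/20000000 = 0.2048 ms.
23 queued → 4.7104 ms.
Plus remaining 26000 bits of current packet: 1.3 ms.
Queuing delay = 6.010 ms.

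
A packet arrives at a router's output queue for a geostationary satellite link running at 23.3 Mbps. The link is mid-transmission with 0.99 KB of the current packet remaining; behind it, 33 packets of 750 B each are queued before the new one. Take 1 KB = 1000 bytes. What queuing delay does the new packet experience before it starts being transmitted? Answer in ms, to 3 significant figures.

Each queued packet: L/R = 6000/23300000 = 0.257511 ms.
33 queued → 8.49785 ms.
Plus remaining 7920 bits of current packet: 0.339914 ms.
Queuing delay = 8.84 ms.

8.84 ms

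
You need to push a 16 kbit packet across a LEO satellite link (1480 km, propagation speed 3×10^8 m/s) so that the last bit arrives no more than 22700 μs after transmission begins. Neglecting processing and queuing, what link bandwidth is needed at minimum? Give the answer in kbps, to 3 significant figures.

901 kbps

Propagation delay = 1480000 / 300000000 = 4933.33 μs.
Transmission budget = 22700 − 4933.33 = 17766.7 μs.
R ≥ L / t_tx = 16000 bits / 0.0177667 s = 901 kbps.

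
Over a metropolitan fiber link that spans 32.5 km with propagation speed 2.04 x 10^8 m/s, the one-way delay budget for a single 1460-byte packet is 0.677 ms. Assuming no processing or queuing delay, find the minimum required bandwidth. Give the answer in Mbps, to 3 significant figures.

L = 11680 bits.
Propagation delay = 32500 / 204000000 = 0.159314 ms.
Transmission budget = 0.677 − 0.159314 = 0.517686 ms.
R ≥ L / t_tx = 11680 bits / 0.000517686 s = 22.6 Mbps.

22.6 Mbps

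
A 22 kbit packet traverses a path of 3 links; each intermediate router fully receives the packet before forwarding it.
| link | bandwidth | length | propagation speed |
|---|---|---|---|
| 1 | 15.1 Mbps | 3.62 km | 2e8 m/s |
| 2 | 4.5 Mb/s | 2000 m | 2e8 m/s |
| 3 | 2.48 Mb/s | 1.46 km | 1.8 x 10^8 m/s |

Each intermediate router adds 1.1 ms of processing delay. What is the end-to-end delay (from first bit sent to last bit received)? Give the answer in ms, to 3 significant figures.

17.5 ms

L = 22000 bits.
Transmission delays (L/R per hop): 1.45695, 4.88889, 8.87097 ms; sum = 15.2168 ms.
Propagation delays (d/s per hop): 0.0181, 0.01, 0.00811111 ms; sum = 0.0362111 ms.
Processing at 2 router(s): 2 × 1.1 ms = 2.2 ms.
End-to-end = 17.5 ms.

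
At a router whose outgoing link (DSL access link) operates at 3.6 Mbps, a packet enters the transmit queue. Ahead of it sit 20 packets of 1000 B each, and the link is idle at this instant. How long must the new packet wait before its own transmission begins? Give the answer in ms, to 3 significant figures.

Each queued packet: L/R = 8000/3600000 = 2.22222 ms.
20 queued → 44.4444 ms.
Queuing delay = 44.4 ms.

44.4 ms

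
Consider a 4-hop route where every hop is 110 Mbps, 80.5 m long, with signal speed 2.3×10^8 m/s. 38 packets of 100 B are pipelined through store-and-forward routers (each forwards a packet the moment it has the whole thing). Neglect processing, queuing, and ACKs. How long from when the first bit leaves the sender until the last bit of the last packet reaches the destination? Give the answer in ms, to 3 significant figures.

Per-hop transmission t_tx = L/R = 800/110000000 = 0.00727273 ms.
Per-hop propagation t_prop = 80.5/2.3e+08 = 0.00035 ms.
Pipeline fill: first packet needs 4·t_tx to clear all hops; remaining 37 packets each add one t_tx.
Total = (4+38-1)·t_tx + 4·t_prop = 41·0.00727273 + 4·0.00035 = 0.300 ms.

0.300 ms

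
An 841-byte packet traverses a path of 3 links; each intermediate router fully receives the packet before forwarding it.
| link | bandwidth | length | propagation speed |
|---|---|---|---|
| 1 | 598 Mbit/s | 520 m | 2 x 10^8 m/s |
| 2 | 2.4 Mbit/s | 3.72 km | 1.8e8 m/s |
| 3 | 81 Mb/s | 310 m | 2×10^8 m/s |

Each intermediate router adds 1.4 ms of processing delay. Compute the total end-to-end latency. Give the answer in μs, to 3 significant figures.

L = 841 × 8 = 6728 bits.
Transmission delays (L/R per hop): 11.2508, 2803.33, 83.0617 μs; sum = 2897.65 μs.
Propagation delays (d/s per hop): 2.6, 20.6667, 1.55 μs; sum = 24.8167 μs.
Processing at 2 router(s): 2 × 1.4 ms = 2800 μs.
End-to-end = 5720 μs.

5720 μs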